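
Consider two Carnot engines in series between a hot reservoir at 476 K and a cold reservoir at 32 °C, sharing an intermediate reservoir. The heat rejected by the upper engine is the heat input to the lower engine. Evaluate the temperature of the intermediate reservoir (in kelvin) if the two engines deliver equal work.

T_C = 32 °C → 32 + 273.15 = 305.15 K.
For reversible stages Q_m = Q_H·(T_m/T_H). Setting W₁ = Q_H(1 − T_m/T_H) equal to W₂ = Q_m(1 − T_C/T_m) = Q_H·(T_m − T_C)/T_H gives T_H − T_m = T_m − T_C, so T_m = (T_H + T_C)/2 = (476.00 + 305.15)/2 = 391 K.

T_m ≈ 391 K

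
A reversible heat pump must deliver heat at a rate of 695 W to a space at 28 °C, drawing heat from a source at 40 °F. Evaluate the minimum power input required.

T_H = 28 °C → 28 + 273.15 = 301.15 K.
T_C = 40 °F → (40 − 32) × 5/9 = 4.44 °C = 277.59 K.
For a reversible heat pump, COP_HP = T_H/(T_H − T_C) = 301.15/23.56 = 12.7847.
W = Q_H/COP_HP = 695/12.7847 = 54.4 W.

Ẇ_in ≈ 54.4 W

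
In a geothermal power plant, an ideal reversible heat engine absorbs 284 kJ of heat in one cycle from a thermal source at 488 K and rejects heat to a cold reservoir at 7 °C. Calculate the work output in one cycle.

W ≈ 121 kJ

T_C = 7 °C → 7 + 273.15 = 280.15 K.
Since the cycle is reversible, η = 1 − T_C/T_H = 1 − 280.15/488.00 = 0.4259.
W = η·Q_H = 0.4259 × 284 = 121 kJ.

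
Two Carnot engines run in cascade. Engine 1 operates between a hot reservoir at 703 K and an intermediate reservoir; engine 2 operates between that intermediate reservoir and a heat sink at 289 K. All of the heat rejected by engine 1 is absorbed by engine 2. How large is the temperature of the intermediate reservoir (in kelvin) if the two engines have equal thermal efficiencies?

T_m ≈ 450.7 K

Equal efficiencies require 1 − T_m/T_H = 1 − T_C/T_m, i.e. T_m/T_H = T_C/T_m, so T_m = √(T_H·T_C) = √(703.00 × 289.00) = 450.7 K.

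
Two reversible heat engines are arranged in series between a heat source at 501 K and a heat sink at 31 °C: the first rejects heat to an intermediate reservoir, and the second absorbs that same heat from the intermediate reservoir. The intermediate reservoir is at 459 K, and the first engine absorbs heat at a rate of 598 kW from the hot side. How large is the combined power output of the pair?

T_C = 31 °C → 31 + 273.15 = 304.15 K.
Two reversible stages in series are equivalent to a single Carnot engine between T_H and T_C, so η_total = 1 − T_C/T_H = 1 − 304.15/501.00 = 0.3929.
W_total = η_total · Q_H = 0.3929 × 598 = 235 kW.

Ẇ_total ≈ 235 kW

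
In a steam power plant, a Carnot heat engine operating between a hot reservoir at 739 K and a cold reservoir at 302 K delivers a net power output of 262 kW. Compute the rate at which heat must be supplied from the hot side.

Q̇_H ≈ 443 kW

The Carnot efficiency is η = 1 − T_C/T_H = 1 − 302.00/739.00 = 0.5913.
Q_H = W/η = 262/0.5913 = 443 kW.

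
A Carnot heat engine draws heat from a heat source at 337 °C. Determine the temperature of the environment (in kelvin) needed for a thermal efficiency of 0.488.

T_H = 337 °C → 337 + 273.15 = 610.15 K.
From η = 1 − T_C/T_H, T_C = T_H·(1 − η) = 610.15 × (1 − 0.488) = 312 K.

T_C ≈ 312 K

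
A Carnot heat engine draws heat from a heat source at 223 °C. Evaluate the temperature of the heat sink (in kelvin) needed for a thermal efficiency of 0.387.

T_C ≈ 304 K

T_H = 223 °C → 223 + 273.15 = 496.15 K.
From η = 1 − T_C/T_H, T_C = T_H·(1 − η) = 496.15 × (1 − 0.387) = 304 K.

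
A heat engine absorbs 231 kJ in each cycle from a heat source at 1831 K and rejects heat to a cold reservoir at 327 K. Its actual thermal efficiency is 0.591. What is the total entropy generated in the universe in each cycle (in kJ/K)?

ΔS_univ ≈ 0.163 kJ/K

W = η·Q_H = 0.591 × 231 = 136.5 kJ, so Q_C = Q_H − W = 94.48 kJ.
The hot reservoir loses entropy Q_H/T_H = 231/1831.00 = 0.1262 kJ/K; the cold reservoir gains Q_C/T_C = 94.48/327.00 = 0.2889 kJ/K.
ΔS_univ = −Q_H/T_H + Q_C/T_C = 0.163 kJ/K (> 0, since η = 0.591 < η_Carnot = 0.821).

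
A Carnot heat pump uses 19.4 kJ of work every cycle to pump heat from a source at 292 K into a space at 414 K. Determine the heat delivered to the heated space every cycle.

Q_H ≈ 65.83 kJ

For a reversible heat pump, COP_HP = T_H/(T_H − T_C) = 414.00/122.00 = 3.3934.
Q_H = COP_HP · W = 3.3934 × 19.4 = 65.83 kJ.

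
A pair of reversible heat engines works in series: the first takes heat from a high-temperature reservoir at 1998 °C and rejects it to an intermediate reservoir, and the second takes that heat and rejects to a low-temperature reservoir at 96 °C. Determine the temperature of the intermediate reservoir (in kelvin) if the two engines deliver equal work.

T_m ≈ 1320 K

T_H = 1998 °C → 1998 + 273.15 = 2271.15 K.
T_C = 96 °C → 96 + 273.15 = 369.15 K.
For reversible stages Q_m = Q_H·(T_m/T_H). Setting W₁ = Q_H(1 − T_m/T_H) equal to W₂ = Q_m(1 − T_C/T_m) = Q_H·(T_m − T_C)/T_H gives T_H − T_m = T_m − T_C, so T_m = (T_H + T_C)/2 = (2271.15 + 369.15)/2 = 1320 K.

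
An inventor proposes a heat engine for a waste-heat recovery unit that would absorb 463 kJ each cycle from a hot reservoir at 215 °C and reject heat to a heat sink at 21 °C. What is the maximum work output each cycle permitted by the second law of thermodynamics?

W_max ≈ 184 kJ

T_H = 215 °C → 215 + 273.15 = 488.15 K.
T_C = 21 °C → 21 + 273.15 = 294.15 K.
By the Carnot theorem, η_max = 1 − T_C/T_H = 1 − 294.15/488.15 = 0.3974.
W_max = η_max · Q_H = 0.3974 × 463 = 184 kJ.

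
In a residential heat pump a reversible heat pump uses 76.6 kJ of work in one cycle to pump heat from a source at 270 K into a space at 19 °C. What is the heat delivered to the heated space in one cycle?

T_H = 19 °C → 19 + 273.15 = 292.15 K.
COP_HP = T_H/(T_H − T_C) = 292.15/22.15 = 13.1896.
Q_H = COP_HP · W = 13.1896 × 76.6 = 1010 kJ.

Q_H ≈ 1010 kJ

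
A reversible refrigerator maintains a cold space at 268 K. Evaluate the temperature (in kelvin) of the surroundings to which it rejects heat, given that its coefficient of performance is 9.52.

COP_R = T_C/(T_H − T_C) ⇒ T_H = T_C·(1 + 1/COP_R) = 268.00 × (1 + 1/9.52) = 296 K.

T_H ≈ 296 K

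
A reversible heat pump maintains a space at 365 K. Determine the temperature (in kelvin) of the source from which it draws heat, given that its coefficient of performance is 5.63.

T_C ≈ 300 K

COP_HP = T_H/(T_H − T_C) ⇒ T_C = T_H·(COP_HP − 1)/COP_HP = 365.00 × (5.63 − 1)/5.63 = 300 K.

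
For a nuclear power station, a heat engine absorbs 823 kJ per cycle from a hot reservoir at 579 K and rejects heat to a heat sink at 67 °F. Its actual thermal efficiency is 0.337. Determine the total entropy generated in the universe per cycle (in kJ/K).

ΔS_univ ≈ 0.443 kJ/K

T_C = 67 °F → (67 − 32) × 5/9 = 19.44 °C = 292.59 K.
W = η·Q_H = 0.337 × 823 = 277.4 kJ, so Q_C = Q_H − W = 545.6 kJ.
The hot reservoir loses entropy Q_H/T_H = 823/579.00 = 1.421 kJ/K; the cold reservoir gains Q_C/T_C = 545.6/292.59 = 1.865 kJ/K.
ΔS_univ = −Q_H/T_H + Q_C/T_C = 0.443 kJ/K (> 0, since η = 0.337 < η_Carnot = 0.495).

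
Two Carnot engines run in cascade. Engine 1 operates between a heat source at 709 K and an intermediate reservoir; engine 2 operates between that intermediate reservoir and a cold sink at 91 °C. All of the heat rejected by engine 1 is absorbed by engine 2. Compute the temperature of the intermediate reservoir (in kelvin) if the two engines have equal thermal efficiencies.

T_C = 91 °C → 91 + 273.15 = 364.15 K.
Equal efficiencies require 1 − T_m/T_H = 1 − T_C/T_m, i.e. T_m/T_H = T_C/T_m, so T_m = √(T_H·T_C) = √(709.00 × 364.15) = 508.1 K.

T_m ≈ 508.1 K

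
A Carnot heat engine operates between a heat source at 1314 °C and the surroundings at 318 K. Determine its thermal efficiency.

T_H = 1314 °C → 1314 + 273.15 = 1587.15 K.
Since the cycle is reversible, η = 1 − T_C/T_H = 1 − 318.00/1587.15 = 0.800.

η ≈ 0.800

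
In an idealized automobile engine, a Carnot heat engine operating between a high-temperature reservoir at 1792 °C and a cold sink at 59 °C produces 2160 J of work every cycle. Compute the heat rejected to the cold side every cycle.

Q_C ≈ 414.0 J

T_H = 1792 °C → 1792 + 273.15 = 2065.15 K.
T_C = 59 °C → 59 + 273.15 = 332.15 K.
For a reversible engine, η = 1 − T_C/T_H = 1 − 332.15/2065.15 = 0.8392.
Since Q_C/Q_H = T_C/T_H and Q_H = W/η, Q_C = W·T_C/(T_H − T_C) = 2160 × 332.15/1733.00 = 414.0 J.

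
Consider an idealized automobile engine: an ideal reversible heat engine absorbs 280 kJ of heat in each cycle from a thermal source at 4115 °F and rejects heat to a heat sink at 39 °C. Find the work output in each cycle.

W ≈ 246 kJ

T_H = 4115 °F → (4115 − 32) × 5/9 = 2268.33 °C = 2541.48 K.
T_C = 39 °C → 39 + 273.15 = 312.15 K.
Since the cycle is reversible, η = 1 − T_C/T_H = 1 − 312.15/2541.48 = 0.8772.
W = η·Q_H = 0.8772 × 280 = 246 kJ.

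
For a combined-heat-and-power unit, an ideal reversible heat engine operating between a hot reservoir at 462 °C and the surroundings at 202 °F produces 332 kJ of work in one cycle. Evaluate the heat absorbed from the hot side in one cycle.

Q_H ≈ 664 kJ

T_H = 462 °C → 462 + 273.15 = 735.15 K.
T_C = 202 °F → (202 − 32) × 5/9 = 94.44 °C = 367.59 K.
η_rev = 1 − T_C/T_H = 1 − 367.59/735.15 = 0.5000.
Q_H = W/η = 332/0.5000 = 664 kJ.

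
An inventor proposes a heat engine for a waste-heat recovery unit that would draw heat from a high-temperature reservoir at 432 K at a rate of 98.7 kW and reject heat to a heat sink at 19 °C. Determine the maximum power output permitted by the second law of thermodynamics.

Ẇ_max ≈ 32.0 kW

T_C = 19 °C → 19 + 273.15 = 292.15 K.
No engine can exceed the Carnot limit: η_max = 1 − T_C/T_H = 1 − 292.15/432.00 = 0.3237.
W_max = η_max · Q_H = 0.3237 × 98.7 = 32.0 kW.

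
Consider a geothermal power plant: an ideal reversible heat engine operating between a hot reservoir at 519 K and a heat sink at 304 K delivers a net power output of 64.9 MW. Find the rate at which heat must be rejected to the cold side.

η_rev = 1 − T_C/T_H = 1 − 304.00/519.00 = 0.4143.
Since Q_C/Q_H = T_C/T_H and Q_H = W/η, Q_C = W·T_C/(T_H − T_C) = 64.9 × 304.00/215.00 = 91.8 MW.

Q̇_C ≈ 91.8 MW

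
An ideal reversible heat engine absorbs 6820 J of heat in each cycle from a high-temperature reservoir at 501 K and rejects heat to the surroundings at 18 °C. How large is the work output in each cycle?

T_C = 18 °C → 18 + 273.15 = 291.15 K.
For a reversible engine, η = 1 − T_C/T_H = 1 − 291.15/501.00 = 0.4189.
W = η·Q_H = 0.4189 × 6820 = 2860 J.

W ≈ 2860 J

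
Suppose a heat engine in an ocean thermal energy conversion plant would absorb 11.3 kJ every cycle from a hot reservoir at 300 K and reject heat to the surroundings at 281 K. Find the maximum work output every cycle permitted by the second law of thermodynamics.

By the Carnot theorem, η_max = 1 − T_C/T_H = 1 − 281.00/300.00 = 0.0633.
W_max = η_max · Q_H = 0.0633 × 11.3 = 0.716 kJ.

W_max ≈ 0.716 kJ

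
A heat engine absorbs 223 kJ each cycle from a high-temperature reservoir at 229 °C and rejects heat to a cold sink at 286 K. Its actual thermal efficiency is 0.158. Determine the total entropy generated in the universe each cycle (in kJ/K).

ΔS_univ ≈ 0.2124 kJ/K

T_H = 229 °C → 229 + 273.15 = 502.15 K.
W = η·Q_H = 0.158 × 223 = 35.23 kJ, so Q_C = Q_H − W = 187.8 kJ.
Reservoir entropy changes: ΔS_H = −Q_H/T_H = −223/502.15 = -0.4441 kJ/K and ΔS_C = +Q_C/T_C = 187.8/286.00 = 0.6565 kJ/K.
ΔS_univ = −Q_H/T_H + Q_C/T_C = 0.2124 kJ/K (> 0, since η = 0.158 < η_Carnot = 0.430).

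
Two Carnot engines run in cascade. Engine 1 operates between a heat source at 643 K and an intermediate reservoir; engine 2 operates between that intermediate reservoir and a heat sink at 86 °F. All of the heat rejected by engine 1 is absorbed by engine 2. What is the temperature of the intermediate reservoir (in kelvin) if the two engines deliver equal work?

T_C = 86 °F → (86 − 32) × 5/9 = 30.00 °C = 303.15 K.
For reversible stages Q_m = Q_H·(T_m/T_H). Setting W₁ = Q_H(1 − T_m/T_H) equal to W₂ = Q_m(1 − T_C/T_m) = Q_H·(T_m − T_C)/T_H gives T_H − T_m = T_m − T_C, so T_m = (T_H + T_C)/2 = (643.00 + 303.15)/2 = 473.1 K.

T_m ≈ 473.1 K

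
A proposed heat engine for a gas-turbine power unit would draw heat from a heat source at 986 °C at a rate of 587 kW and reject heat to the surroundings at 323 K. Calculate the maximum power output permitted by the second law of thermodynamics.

Ẇ_max ≈ 436 kW

T_H = 986 °C → 986 + 273.15 = 1259.15 K.
No engine can exceed the Carnot limit: η_max = 1 − T_C/T_H = 1 − 323.00/1259.15 = 0.7435.
W_max = η_max · Q_H = 0.7435 × 587 = 436 kW.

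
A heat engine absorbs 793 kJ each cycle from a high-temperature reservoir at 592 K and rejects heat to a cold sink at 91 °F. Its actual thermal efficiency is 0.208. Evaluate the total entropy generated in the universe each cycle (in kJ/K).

ΔS_univ ≈ 0.713 kJ/K

T_C = 91 °F → (91 − 32) × 5/9 = 32.78 °C = 305.93 K.
W = η·Q_H = 0.208 × 793 = 164.9 kJ, so Q_C = Q_H − W = 628.1 kJ.
Entropy balance on the reservoirs: −Q_H/T_H = -1.340 kJ/K, +Q_C/T_C = 2.053 kJ/K.
ΔS_univ = −Q_H/T_H + Q_C/T_C = 0.713 kJ/K (> 0, since η = 0.208 < η_Carnot = 0.483).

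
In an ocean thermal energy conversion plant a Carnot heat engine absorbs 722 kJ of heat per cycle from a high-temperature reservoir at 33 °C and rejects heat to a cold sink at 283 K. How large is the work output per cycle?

T_H = 33 °C → 33 + 273.15 = 306.15 K.
The Carnot efficiency is η = 1 − T_C/T_H = 1 − 283.00/306.15 = 0.0756.
W = η·Q_H = 0.0756 × 722 = 54.60 kJ.

W ≈ 54.60 kJ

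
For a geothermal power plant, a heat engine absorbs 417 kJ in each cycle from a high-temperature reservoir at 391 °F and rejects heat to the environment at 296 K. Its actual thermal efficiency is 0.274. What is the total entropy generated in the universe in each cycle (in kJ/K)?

T_H = 391 °F → (391 − 32) × 5/9 = 199.44 °C = 472.59 K.
W = η·Q_H = 0.274 × 417 = 114.3 kJ, so Q_C = Q_H − W = 302.7 kJ.
Reservoir entropy changes: ΔS_H = −Q_H/T_H = −417/472.59 = -0.8824 kJ/K and ΔS_C = +Q_C/T_C = 302.7/296.00 = 1.023 kJ/K.
ΔS_univ = −Q_H/T_H + Q_C/T_C = 0.1404 kJ/K (> 0, since η = 0.274 < η_Carnot = 0.374).

ΔS_univ ≈ 0.1404 kJ/K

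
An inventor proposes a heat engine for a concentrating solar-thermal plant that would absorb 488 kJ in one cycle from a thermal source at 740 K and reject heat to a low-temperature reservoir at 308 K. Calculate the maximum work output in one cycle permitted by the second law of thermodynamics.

W_max ≈ 285 kJ

No engine can exceed the Carnot limit: η_max = 1 − T_C/T_H = 1 − 308.00/740.00 = 0.5838.
W_max = η_max · Q_H = 0.5838 × 488 = 285 kJ.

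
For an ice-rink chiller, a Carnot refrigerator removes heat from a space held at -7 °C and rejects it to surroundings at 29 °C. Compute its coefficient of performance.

COP_R ≈ 7.393

T_H = 29 °C → 29 + 273.15 = 302.15 K.
T_C = -7 °C → -7 + 273.15 = 266.15 K.
Carnot COP: COP_R = T_C/(T_H − T_C) = 266.15/(302.15 − 266.15) = 7.393.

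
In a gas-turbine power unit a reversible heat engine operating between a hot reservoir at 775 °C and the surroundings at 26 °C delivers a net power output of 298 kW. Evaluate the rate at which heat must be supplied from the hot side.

T_H = 775 °C → 775 + 273.15 = 1048.15 K.
T_C = 26 °C → 26 + 273.15 = 299.15 K.
For a reversible engine, η = 1 − T_C/T_H = 1 − 299.15/1048.15 = 0.7146.
Q_H = W/η = 298/0.7146 = 417.0 kW.

Q̇_H ≈ 417.0 kW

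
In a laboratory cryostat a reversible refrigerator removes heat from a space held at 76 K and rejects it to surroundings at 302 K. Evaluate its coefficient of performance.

COP_R ≈ 0.336

COP_R = T_C/(T_H − T_C) = 76.00/(302.00 − 76.00) = 0.336.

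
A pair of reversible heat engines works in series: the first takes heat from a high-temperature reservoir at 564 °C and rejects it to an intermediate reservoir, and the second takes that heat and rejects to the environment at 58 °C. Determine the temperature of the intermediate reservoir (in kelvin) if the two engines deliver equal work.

T_H = 564 °C → 564 + 273.15 = 837.15 K.
T_C = 58 °C → 58 + 273.15 = 331.15 K.
For reversible stages Q_m = Q_H·(T_m/T_H). Setting W₁ = Q_H(1 − T_m/T_H) equal to W₂ = Q_m(1 − T_C/T_m) = Q_H·(T_m − T_C)/T_H gives T_H − T_m = T_m − T_C, so T_m = (T_H + T_C)/2 = (837.15 + 331.15)/2 = 584 K.

T_m ≈ 584 K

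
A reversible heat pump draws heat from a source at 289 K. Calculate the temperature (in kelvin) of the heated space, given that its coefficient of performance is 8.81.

COP_HP = T_H/(T_H − T_C) ⇒ T_H = T_C·COP_HP/(COP_HP − 1) = 289.00 × 8.81/(8.81 − 1) = 326 K.

T_H ≈ 326 K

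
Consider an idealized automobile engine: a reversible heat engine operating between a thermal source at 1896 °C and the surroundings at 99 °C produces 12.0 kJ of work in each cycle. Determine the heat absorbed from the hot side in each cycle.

T_H = 1896 °C → 1896 + 273.15 = 2169.15 K.
T_C = 99 °C → 99 + 273.15 = 372.15 K.
Since the cycle is reversible, η = 1 − T_C/T_H = 1 − 372.15/2169.15 = 0.8284.
Q_H = W/η = 12.0/0.8284 = 14.5 kJ.

Q_H ≈ 14.5 kJ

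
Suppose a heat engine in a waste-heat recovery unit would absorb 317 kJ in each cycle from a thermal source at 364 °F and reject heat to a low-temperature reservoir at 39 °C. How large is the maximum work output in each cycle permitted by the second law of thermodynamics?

T_H = 364 °F → (364 − 32) × 5/9 = 184.44 °C = 457.59 K.
T_C = 39 °C → 39 + 273.15 = 312.15 K.
The upper bound on efficiency is η_max = 1 − T_C/T_H = 1 − 312.15/457.59 = 0.3178.
W_max = η_max · Q_H = 0.3178 × 317 = 100.8 kJ.

W_max ≈ 100.8 kJ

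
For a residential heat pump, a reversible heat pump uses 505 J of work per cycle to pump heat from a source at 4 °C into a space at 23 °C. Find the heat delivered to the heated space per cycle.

T_H = 23 °C → 23 + 273.15 = 296.15 K.
T_C = 4 °C → 4 + 273.15 = 277.15 K.
Reversible heating COP: COP_HP = T_H/(T_H − T_C) = 296.15/19.00 = 15.5868.
Q_H = COP_HP · W = 15.5868 × 505 = 7871 J.

Q_H ≈ 7871 J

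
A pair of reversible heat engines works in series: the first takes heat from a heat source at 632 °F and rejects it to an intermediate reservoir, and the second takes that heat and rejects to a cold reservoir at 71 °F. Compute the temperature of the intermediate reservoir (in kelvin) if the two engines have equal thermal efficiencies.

T_H = 632 °F → (632 − 32) × 5/9 = 333.33 °C = 606.48 K.
T_C = 71 °F → (71 − 32) × 5/9 = 21.67 °C = 294.82 K.
Equal efficiencies require 1 − T_m/T_H = 1 − T_C/T_m, i.e. T_m/T_H = T_C/T_m, so T_m = √(T_H·T_C) = √(606.48 × 294.82) = 423 K.

T_m ≈ 423 K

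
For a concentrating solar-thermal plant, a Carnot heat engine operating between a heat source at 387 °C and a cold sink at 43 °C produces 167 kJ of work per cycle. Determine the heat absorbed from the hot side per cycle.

T_H = 387 °C → 387 + 273.15 = 660.15 K.
T_C = 43 °C → 43 + 273.15 = 316.15 K.
For a reversible engine, η = 1 − T_C/T_H = 1 − 316.15/660.15 = 0.5211.
Q_H = W/η = 167/0.5211 = 320 kJ.

Q_H ≈ 320 kJ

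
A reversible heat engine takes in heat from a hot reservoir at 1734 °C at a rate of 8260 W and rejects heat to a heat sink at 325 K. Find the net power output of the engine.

Ẇ ≈ 6923 W

T_H = 1734 °C → 1734 + 273.15 = 2007.15 K.
For a reversible engine, η = 1 − T_C/T_H = 1 − 325.00/2007.15 = 0.8381.
W = η·Q_H = 0.8381 × 8260 = 6923 W.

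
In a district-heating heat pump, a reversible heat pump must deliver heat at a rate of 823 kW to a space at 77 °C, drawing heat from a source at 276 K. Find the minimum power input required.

T_H = 77 °C → 77 + 273.15 = 350.15 K.
Reversible heating COP: COP_HP = T_H/(T_H − T_C) = 350.15/74.15 = 4.7222.
W = Q_H/COP_HP = 823/4.7222 = 174 kW.

Ẇ_in ≈ 174 kW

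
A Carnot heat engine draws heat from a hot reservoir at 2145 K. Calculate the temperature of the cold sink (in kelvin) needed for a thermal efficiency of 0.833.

T_C ≈ 358 K

From η = 1 − T_C/T_H, T_C = T_H·(1 − η) = 2145.00 × (1 − 0.833) = 358 K.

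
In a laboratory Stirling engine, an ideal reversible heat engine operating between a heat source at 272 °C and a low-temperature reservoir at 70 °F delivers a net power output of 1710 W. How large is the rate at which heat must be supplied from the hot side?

T_H = 272 °C → 272 + 273.15 = 545.15 K.
T_C = 70 °F → (70 − 32) × 5/9 = 21.11 °C = 294.26 K.
η_rev = 1 − T_C/T_H = 1 − 294.26/545.15 = 0.4602.
Q_H = W/η = 1710/0.4602 = 3720 W.

Q̇_H ≈ 3720 W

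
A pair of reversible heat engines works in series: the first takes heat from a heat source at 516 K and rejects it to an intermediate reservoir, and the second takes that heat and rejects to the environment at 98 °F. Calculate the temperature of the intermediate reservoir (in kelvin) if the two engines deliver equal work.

T_C = 98 °F → (98 − 32) × 5/9 = 36.67 °C = 309.82 K.
For reversible stages Q_m = Q_H·(T_m/T_H). Setting W₁ = Q_H(1 − T_m/T_H) equal to W₂ = Q_m(1 − T_C/T_m) = Q_H·(T_m − T_C)/T_H gives T_H − T_m = T_m − T_C, so T_m = (T_H + T_C)/2 = (516.00 + 309.82)/2 = 413 K.

T_m ≈ 413 K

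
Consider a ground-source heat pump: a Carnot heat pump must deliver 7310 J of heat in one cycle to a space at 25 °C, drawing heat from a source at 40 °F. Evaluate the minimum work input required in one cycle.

W_in ≈ 504 J

T_H = 25 °C → 25 + 273.15 = 298.15 K.
T_C = 40 °F → (40 − 32) × 5/9 = 4.44 °C = 277.59 K.
COP_HP = T_H/(T_H − T_C) = 298.15/20.56 = 14.5046.
W = Q_H/COP_HP = 7310/14.5046 = 504 J.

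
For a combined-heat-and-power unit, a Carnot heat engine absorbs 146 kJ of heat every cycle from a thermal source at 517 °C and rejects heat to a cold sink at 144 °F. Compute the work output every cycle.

T_H = 517 °C → 517 + 273.15 = 790.15 K.
T_C = 144 °F → (144 − 32) × 5/9 = 62.22 °C = 335.37 K.
The Carnot efficiency is η = 1 − T_C/T_H = 1 − 335.37/790.15 = 0.5756.
W = η·Q_H = 0.5756 × 146 = 84.03 kJ.

W ≈ 84.03 kJ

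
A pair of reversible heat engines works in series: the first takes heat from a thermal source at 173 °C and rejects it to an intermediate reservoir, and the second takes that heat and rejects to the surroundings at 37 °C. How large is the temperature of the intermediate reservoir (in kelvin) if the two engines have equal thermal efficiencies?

T_H = 173 °C → 173 + 273.15 = 446.15 K.
T_C = 37 °C → 37 + 273.15 = 310.15 K.
Equal efficiencies require 1 − T_m/T_H = 1 − T_C/T_m, i.e. T_m/T_H = T_C/T_m, so T_m = √(T_H·T_C) = √(446.15 × 310.15) = 372 K.

T_m ≈ 372 K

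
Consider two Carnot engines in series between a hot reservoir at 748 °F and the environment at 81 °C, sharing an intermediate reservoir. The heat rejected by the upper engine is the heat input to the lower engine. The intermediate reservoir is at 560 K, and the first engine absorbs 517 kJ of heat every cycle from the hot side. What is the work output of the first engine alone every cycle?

W₁ ≈ 85.48 kJ

T_H = 748 °F → (748 − 32) × 5/9 = 397.78 °C = 670.93 K.
T_C = 81 °C → 81 + 273.15 = 354.15 K.
First-stage efficiency η₁ = 1 − T_m/T_H = 1 − 560.00/670.93 = 0.1653.
W₁ = η₁·Q_H = 0.1653 × 517 = 85.48 kJ.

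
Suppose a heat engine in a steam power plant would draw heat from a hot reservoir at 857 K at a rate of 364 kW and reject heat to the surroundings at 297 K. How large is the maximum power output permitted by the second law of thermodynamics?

The upper bound on efficiency is η_max = 1 − T_C/T_H = 1 − 297.00/857.00 = 0.6534.
W_max = η_max · Q_H = 0.6534 × 364 = 237.9 kW.

Ẇ_max ≈ 237.9 kW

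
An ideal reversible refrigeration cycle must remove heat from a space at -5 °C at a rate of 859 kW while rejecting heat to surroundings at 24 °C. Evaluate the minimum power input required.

T_H = 24 °C → 24 + 273.15 = 297.15 K.
T_C = -5 °C → -5 + 273.15 = 268.15 K.
The reversible coefficient of performance is COP_R = T_C/(T_H − T_C) = 268.15/29.00 = 9.2466.
W = Q_C/COP_R = 859/9.2466 = 92.90 kW.

Ẇ_in ≈ 92.90 kW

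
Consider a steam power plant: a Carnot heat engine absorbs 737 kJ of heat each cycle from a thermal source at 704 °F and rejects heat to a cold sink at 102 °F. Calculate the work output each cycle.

W ≈ 381.3 kJ

T_H = 704 °F → (704 − 32) × 5/9 = 373.33 °C = 646.48 K.
T_C = 102 °F → (102 − 32) × 5/9 = 38.89 °C = 312.04 K.
For a reversible engine, η = 1 − T_C/T_H = 1 − 312.04/646.48 = 0.5173.
W = η·Q_H = 0.5173 × 737 = 381.3 kJ.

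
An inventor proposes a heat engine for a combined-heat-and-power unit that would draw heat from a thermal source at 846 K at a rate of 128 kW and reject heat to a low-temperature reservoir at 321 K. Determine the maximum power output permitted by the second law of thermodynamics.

No engine can exceed the Carnot limit: η_max = 1 − T_C/T_H = 1 − 321.00/846.00 = 0.6206.
W_max = η_max · Q_H = 0.6206 × 128 = 79.43 kW.

Ẇ_max ≈ 79.43 kW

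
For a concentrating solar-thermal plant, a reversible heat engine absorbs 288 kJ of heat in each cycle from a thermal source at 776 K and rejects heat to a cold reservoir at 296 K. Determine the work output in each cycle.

Carnot efficiency: η = 1 − T_C/T_H = 1 − 296.00/776.00 = 0.6186.
W = η·Q_H = 0.6186 × 288 = 178 kJ.

W ≈ 178 kJ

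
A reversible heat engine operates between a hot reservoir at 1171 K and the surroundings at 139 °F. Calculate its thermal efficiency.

T_C = 139 °F → (139 − 32) × 5/9 = 59.44 °C = 332.59 K.
For a reversible engine, η = 1 − T_C/T_H = 1 − 332.59/1171.00 = 0.716.

η ≈ 0.716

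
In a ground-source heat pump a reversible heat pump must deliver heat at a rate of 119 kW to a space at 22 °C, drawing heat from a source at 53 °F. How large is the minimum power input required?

Ẇ_in ≈ 4.17 kW

T_H = 22 °C → 22 + 273.15 = 295.15 K.
T_C = 53 °F → (53 − 32) × 5/9 = 11.67 °C = 284.82 K.
The Carnot heat-pump COP is COP_HP = T_H/(T_H − T_C) = 295.15/10.33 = 28.5629.
W = Q_H/COP_HP = 119/28.5629 = 4.17 kW.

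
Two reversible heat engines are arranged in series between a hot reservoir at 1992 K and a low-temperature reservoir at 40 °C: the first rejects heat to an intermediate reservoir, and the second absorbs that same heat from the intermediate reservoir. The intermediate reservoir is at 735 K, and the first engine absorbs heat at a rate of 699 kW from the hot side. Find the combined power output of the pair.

T_C = 40 °C → 40 + 273.15 = 313.15 K.
Two reversible stages in series are equivalent to a single Carnot engine between T_H and T_C, so η_total = 1 − T_C/T_H = 1 − 313.15/1992.00 = 0.8428.
W_total = η_total · Q_H = 0.8428 × 699 = 589.1 kW.

Ẇ_total ≈ 589.1 kW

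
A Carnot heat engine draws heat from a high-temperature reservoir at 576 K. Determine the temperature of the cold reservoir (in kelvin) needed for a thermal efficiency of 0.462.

From η = 1 − T_C/T_H, T_C = T_H·(1 − η) = 576.00 × (1 − 0.462) = 309.9 K.

T_C ≈ 309.9 K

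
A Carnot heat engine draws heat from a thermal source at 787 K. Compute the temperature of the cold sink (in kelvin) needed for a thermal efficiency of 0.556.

T_C ≈ 349.4 K

From η = 1 − T_C/T_H, T_C = T_H·(1 − η) = 787.00 × (1 − 0.556) = 349.4 K.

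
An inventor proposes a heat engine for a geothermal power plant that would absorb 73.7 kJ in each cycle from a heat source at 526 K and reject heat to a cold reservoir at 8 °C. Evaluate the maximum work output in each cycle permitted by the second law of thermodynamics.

T_C = 8 °C → 8 + 273.15 = 281.15 K.
No engine can exceed the Carnot limit: η_max = 1 − T_C/T_H = 1 − 281.15/526.00 = 0.4655.
W_max = η_max · Q_H = 0.4655 × 73.7 = 34.3 kJ.

W_max ≈ 34.3 kJ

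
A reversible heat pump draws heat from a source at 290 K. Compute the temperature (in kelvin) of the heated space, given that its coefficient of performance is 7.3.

T_H ≈ 336.0 K

COP_HP = T_H/(T_H − T_C) ⇒ T_H = T_C·COP_HP/(COP_HP − 1) = 290.00 × 7.3/(7.3 − 1) = 336.0 K.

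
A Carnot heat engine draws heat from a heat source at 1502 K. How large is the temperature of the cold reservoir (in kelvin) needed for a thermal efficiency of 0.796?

T_C ≈ 306 K

From η = 1 − T_C/T_H, T_C = T_H·(1 − η) = 1502.00 × (1 − 0.796) = 306 K.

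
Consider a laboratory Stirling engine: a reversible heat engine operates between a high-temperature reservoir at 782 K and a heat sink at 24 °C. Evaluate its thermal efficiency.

T_C = 24 °C → 24 + 273.15 = 297.15 K.
Carnot efficiency: η = 1 − T_C/T_H = 1 − 297.15/782.00 = 0.6200.

η ≈ 0.6200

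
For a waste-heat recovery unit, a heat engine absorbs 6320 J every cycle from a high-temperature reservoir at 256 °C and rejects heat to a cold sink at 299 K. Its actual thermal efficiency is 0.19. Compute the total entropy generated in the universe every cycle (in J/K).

ΔS_univ ≈ 5.177 J/K

T_H = 256 °C → 256 + 273.15 = 529.15 K.
W = η·Q_H = 0.19 × 6320 = 1201 J, so Q_C = Q_H − W = 5119 J.
Entropy balance on the reservoirs: −Q_H/T_H = -11.94 J/K, +Q_C/T_C = 17.12 J/K.
ΔS_univ = −Q_H/T_H + Q_C/T_C = 5.177 J/K (> 0, since η = 0.19 < η_Carnot = 0.435).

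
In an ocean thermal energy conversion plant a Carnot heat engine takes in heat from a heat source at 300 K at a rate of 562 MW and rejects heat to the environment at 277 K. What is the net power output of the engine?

Ẇ ≈ 43.09 MW

η_rev = 1 − T_C/T_H = 1 − 277.00/300.00 = 0.0767.
W = η·Q_H = 0.0767 × 562 = 43.09 MW.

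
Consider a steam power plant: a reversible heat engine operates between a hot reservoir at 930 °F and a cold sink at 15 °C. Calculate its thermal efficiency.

η ≈ 0.627

T_H = 930 °F → (930 − 32) × 5/9 = 498.89 °C = 772.04 K.
T_C = 15 °C → 15 + 273.15 = 288.15 K.
Since the cycle is reversible, η = 1 − T_C/T_H = 1 − 288.15/772.04 = 0.627.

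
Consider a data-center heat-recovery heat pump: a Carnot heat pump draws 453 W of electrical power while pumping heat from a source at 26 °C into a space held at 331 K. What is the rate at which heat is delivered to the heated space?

T_C = 26 °C → 26 + 273.15 = 299.15 K.
COP_HP = T_H/(T_H − T_C) = 331.00/31.85 = 10.3925.
Q_H = COP_HP · W = 10.3925 × 453 = 4710 W.

Q̇_H ≈ 4710 W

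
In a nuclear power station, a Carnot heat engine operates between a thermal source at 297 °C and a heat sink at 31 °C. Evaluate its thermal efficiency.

T_H = 297 °C → 297 + 273.15 = 570.15 K.
T_C = 31 °C → 31 + 273.15 = 304.15 K.
Since the cycle is reversible, η = 1 − T_C/T_H = 1 − 304.15/570.15 = 0.467.

η ≈ 0.467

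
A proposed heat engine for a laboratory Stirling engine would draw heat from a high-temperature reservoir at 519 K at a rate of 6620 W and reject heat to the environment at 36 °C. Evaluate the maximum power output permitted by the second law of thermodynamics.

Ẇ_max ≈ 2680 W

T_C = 36 °C → 36 + 273.15 = 309.15 K.
The second-law ceiling is the Carnot efficiency, η_max = 1 − T_C/T_H = 1 − 309.15/519.00 = 0.4043.
W_max = η_max · Q_H = 0.4043 × 6620 = 2680 W.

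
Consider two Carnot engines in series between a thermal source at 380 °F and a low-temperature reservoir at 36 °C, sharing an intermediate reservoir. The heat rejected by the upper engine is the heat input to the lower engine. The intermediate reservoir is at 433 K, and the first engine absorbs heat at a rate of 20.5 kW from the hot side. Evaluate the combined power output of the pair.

Ẇ_total ≈ 6.91 kW

T_H = 380 °F → (380 − 32) × 5/9 = 193.33 °C = 466.48 K.
T_C = 36 °C → 36 + 273.15 = 309.15 K.
Two reversible stages in series are equivalent to a single Carnot engine between T_H and T_C, so η_total = 1 − T_C/T_H = 1 − 309.15/466.48 = 0.3373.
W_total = η_total · Q_H = 0.3373 × 20.5 = 6.91 kW.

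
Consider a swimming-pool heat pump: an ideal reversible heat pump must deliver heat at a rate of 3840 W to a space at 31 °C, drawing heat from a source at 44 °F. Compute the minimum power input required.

Ẇ_in ≈ 307.2 W

T_H = 31 °C → 31 + 273.15 = 304.15 K.
T_C = 44 °F → (44 − 32) × 5/9 = 6.67 °C = 279.82 K.
Reversible heating COP: COP_HP = T_H/(T_H − T_C) = 304.15/24.33 = 12.4993.
W = Q_H/COP_HP = 3840/12.4993 = 307.2 W.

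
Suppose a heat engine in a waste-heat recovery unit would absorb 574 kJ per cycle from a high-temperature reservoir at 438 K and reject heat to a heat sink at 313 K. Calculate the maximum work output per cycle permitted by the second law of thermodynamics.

W_max ≈ 164 kJ

By the Carnot theorem, η_max = 1 − T_C/T_H = 1 − 313.00/438.00 = 0.2854.
W_max = η_max · Q_H = 0.2854 × 574 = 164 kJ.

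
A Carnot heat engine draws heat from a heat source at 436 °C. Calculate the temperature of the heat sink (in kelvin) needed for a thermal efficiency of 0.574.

T_H = 436 °C → 436 + 273.15 = 709.15 K.
From η = 1 − T_C/T_H, T_C = T_H·(1 − η) = 709.15 × (1 − 0.574) = 302.1 K.

T_C ≈ 302.1 K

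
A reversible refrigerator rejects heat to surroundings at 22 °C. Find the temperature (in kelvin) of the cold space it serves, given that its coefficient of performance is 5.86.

T_H = 22 °C → 22 + 273.15 = 295.15 K.
COP_R = T_C/(T_H − T_C) ⇒ T_C = T_H·COP_R/(1 + COP_R) = 295.15 × 5.86/(1 + 5.86) = 252 K.

T_C ≈ 252 K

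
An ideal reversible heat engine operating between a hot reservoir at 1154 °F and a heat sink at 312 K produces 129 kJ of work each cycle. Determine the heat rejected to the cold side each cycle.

Q_C ≈ 68.9 kJ

T_H = 1154 °F → (1154 − 32) × 5/9 = 623.33 °C = 896.48 K.
Since the cycle is reversible, η = 1 − T_C/T_H = 1 − 312.00/896.48 = 0.6520.
Since Q_C/Q_H = T_C/T_H and Q_H = W/η, Q_C = W·T_C/(T_H − T_C) = 129 × 312.00/584.48 = 68.9 kJ.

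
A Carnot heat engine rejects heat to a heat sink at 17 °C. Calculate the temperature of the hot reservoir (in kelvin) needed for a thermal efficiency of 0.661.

T_H ≈ 855.9 K

T_C = 17 °C → 17 + 273.15 = 290.15 K.
From η = 1 − T_C/T_H, solving for T_H gives T_H = T_C/(1 − η) = 290.15/(1 − 0.661) = 855.9 K.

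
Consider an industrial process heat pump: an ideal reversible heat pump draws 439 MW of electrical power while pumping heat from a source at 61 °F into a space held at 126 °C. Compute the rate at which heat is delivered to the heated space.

T_H = 126 °C → 126 + 273.15 = 399.15 K.
T_C = 61 °F → (61 − 32) × 5/9 = 16.11 °C = 289.26 K.
COP_HP = T_H/(T_H − T_C) = 399.15/109.89 = 3.6323.
Q_H = COP_HP · W = 3.6323 × 439 = 1590 MW.

Q̇_H ≈ 1590 MW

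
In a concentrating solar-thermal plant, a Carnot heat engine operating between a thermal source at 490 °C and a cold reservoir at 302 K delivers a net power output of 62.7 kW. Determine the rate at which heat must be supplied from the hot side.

T_H = 490 °C → 490 + 273.15 = 763.15 K.
Since the cycle is reversible, η = 1 − T_C/T_H = 1 − 302.00/763.15 = 0.6043.
Q_H = W/η = 62.7/0.6043 = 104 kW.

Q̇_H ≈ 104 kW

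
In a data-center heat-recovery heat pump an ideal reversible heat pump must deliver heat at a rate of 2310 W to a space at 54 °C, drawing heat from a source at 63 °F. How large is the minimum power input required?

Ẇ_in ≈ 259.7 W

T_H = 54 °C → 54 + 273.15 = 327.15 K.
T_C = 63 °F → (63 − 32) × 5/9 = 17.22 °C = 290.37 K.
COP_HP = T_H/(T_H − T_C) = 327.15/36.78 = 8.8953.
W = Q_H/COP_HP = 2310/8.8953 = 259.7 W.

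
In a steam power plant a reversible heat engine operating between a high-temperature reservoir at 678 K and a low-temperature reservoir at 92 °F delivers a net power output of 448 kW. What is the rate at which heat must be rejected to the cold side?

T_C = 92 °F → (92 − 32) × 5/9 = 33.33 °C = 306.48 K.
Carnot efficiency: η = 1 − T_C/T_H = 1 − 306.48/678.00 = 0.5480.
Since Q_C/Q_H = T_C/T_H and Q_H = W/η, Q_C = W·T_C/(T_H − T_C) = 448 × 306.48/371.52 = 369.6 kW.

Q̇_C ≈ 369.6 kW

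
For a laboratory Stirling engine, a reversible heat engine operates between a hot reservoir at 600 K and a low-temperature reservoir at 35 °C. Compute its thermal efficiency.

η ≈ 0.486

T_C = 35 °C → 35 + 273.15 = 308.15 K.
Carnot efficiency: η = 1 − T_C/T_H = 1 − 308.15/600.00 = 0.486.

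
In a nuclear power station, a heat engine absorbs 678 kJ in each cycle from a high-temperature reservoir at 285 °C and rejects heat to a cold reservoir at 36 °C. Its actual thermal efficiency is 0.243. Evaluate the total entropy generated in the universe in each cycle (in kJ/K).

ΔS_univ ≈ 0.445 kJ/K

T_H = 285 °C → 285 + 273.15 = 558.15 K.
T_C = 36 °C → 36 + 273.15 = 309.15 K.
W = η·Q_H = 0.243 × 678 = 164.8 kJ, so Q_C = Q_H − W = 513.2 kJ.
Entropy balance on the reservoirs: −Q_H/T_H = -1.215 kJ/K, +Q_C/T_C = 1.660 kJ/K.
ΔS_univ = −Q_H/T_H + Q_C/T_C = 0.445 kJ/K (> 0, since η = 0.243 < η_Carnot = 0.446).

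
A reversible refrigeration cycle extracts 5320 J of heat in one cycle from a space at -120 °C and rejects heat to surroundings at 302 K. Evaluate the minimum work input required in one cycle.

T_C = -120 °C → -120 + 273.15 = 153.15 K.
Carnot COP: COP_R = T_C/(T_H − T_C) = 153.15/148.85 = 1.0289.
W = Q_C/COP_R = 5320/1.0289 = 5171 J.

W_in ≈ 5171 J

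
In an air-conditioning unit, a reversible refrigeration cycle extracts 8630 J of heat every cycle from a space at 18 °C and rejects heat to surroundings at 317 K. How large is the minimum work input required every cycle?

W_in ≈ 766 J

T_C = 18 °C → 18 + 273.15 = 291.15 K.
COP_R = T_C/(T_H − T_C) = 291.15/25.85 = 11.2631.
W = Q_C/COP_R = 8630/11.2631 = 766 J.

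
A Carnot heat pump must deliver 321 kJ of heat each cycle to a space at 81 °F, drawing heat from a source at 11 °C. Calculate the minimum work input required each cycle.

T_H = 81 °F → (81 − 32) × 5/9 = 27.22 °C = 300.37 K.
T_C = 11 °C → 11 + 273.15 = 284.15 K.
Reversible heating COP: COP_HP = T_H/(T_H − T_C) = 300.37/16.22 = 18.5161.
W = Q_H/COP_HP = 321/18.5161 = 17.3 kJ.

W_in ≈ 17.3 kJ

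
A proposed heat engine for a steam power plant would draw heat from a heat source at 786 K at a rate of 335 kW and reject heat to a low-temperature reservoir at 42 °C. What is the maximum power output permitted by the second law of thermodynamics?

T_C = 42 °C → 42 + 273.15 = 315.15 K.
The upper bound on efficiency is η_max = 1 − T_C/T_H = 1 − 315.15/786.00 = 0.5990.
W_max = η_max · Q_H = 0.5990 × 335 = 201 kW.

Ẇ_max ≈ 201 kW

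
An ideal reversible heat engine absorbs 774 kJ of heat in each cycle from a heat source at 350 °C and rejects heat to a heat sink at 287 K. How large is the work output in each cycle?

W ≈ 417.5 kJ

T_H = 350 °C → 350 + 273.15 = 623.15 K.
For a reversible engine, η = 1 − T_C/T_H = 1 − 287.00/623.15 = 0.5394.
W = η·Q_H = 0.5394 × 774 = 417.5 kJ.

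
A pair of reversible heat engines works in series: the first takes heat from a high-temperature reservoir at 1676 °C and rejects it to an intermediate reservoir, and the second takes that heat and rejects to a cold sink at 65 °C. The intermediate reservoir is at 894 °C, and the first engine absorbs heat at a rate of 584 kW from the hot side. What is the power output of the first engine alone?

T_H = 1676 °C → 1676 + 273.15 = 1949.15 K.
T_C = 65 °C → 65 + 273.15 = 338.15 K.
T_m = 894 °C → 894 + 273.15 = 1167.15 K.
First-stage efficiency η₁ = 1 − T_m/T_H = 1 − 1167.15/1949.15 = 0.4012.
W₁ = η₁·Q_H = 0.4012 × 584 = 234 kW.

Ẇ₁ ≈ 234 kW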